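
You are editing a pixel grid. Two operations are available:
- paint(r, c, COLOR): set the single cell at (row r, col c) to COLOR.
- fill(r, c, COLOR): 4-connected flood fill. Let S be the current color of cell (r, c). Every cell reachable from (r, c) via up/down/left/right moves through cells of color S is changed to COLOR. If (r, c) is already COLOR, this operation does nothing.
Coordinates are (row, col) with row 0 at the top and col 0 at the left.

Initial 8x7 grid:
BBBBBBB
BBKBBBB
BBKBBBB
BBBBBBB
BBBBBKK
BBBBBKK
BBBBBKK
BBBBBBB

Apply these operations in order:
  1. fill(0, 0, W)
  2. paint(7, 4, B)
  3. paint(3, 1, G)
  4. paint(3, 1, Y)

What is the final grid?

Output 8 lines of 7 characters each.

Answer: WWWWWWW
WWKWWWW
WWKWWWW
WYWWWWW
WWWWWKK
WWWWWKK
WWWWWKK
WWWWBWW

Derivation:
After op 1 fill(0,0,W) [48 cells changed]:
WWWWWWW
WWKWWWW
WWKWWWW
WWWWWWW
WWWWWKK
WWWWWKK
WWWWWKK
WWWWWWW
After op 2 paint(7,4,B):
WWWWWWW
WWKWWWW
WWKWWWW
WWWWWWW
WWWWWKK
WWWWWKK
WWWWWKK
WWWWBWW
After op 3 paint(3,1,G):
WWWWWWW
WWKWWWW
WWKWWWW
WGWWWWW
WWWWWKK
WWWWWKK
WWWWWKK
WWWWBWW
After op 4 paint(3,1,Y):
WWWWWWW
WWKWWWW
WWKWWWW
WYWWWWW
WWWWWKK
WWWWWKK
WWWWWKK
WWWWBWW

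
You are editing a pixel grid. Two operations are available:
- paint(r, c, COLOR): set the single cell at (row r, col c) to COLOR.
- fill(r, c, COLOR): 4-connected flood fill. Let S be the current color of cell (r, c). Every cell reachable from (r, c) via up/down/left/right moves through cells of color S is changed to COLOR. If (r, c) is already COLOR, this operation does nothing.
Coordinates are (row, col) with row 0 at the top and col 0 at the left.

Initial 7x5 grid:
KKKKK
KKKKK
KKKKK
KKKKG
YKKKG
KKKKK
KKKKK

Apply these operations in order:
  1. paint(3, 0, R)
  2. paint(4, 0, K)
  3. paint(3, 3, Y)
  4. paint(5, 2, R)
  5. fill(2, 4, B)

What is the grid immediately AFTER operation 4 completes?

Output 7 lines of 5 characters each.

Answer: KKKKK
KKKKK
KKKKK
RKKYG
KKKKG
KKRKK
KKKKK

Derivation:
After op 1 paint(3,0,R):
KKKKK
KKKKK
KKKKK
RKKKG
YKKKG
KKKKK
KKKKK
After op 2 paint(4,0,K):
KKKKK
KKKKK
KKKKK
RKKKG
KKKKG
KKKKK
KKKKK
After op 3 paint(3,3,Y):
KKKKK
KKKKK
KKKKK
RKKYG
KKKKG
KKKKK
KKKKK
After op 4 paint(5,2,R):
KKKKK
KKKKK
KKKKK
RKKYG
KKKKG
KKRKK
KKKKK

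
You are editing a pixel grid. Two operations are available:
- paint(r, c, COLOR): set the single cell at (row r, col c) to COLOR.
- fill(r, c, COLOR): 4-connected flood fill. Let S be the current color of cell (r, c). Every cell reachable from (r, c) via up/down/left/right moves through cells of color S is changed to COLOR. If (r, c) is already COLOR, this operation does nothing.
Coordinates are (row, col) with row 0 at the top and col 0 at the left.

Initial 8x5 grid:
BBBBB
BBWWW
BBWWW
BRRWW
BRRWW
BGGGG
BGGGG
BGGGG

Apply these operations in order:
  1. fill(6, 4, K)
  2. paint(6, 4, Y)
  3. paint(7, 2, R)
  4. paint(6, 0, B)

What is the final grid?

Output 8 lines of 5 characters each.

Answer: BBBBB
BBWWW
BBWWW
BRRWW
BRRWW
BKKKK
BKKKY
BKRKK

Derivation:
After op 1 fill(6,4,K) [12 cells changed]:
BBBBB
BBWWW
BBWWW
BRRWW
BRRWW
BKKKK
BKKKK
BKKKK
After op 2 paint(6,4,Y):
BBBBB
BBWWW
BBWWW
BRRWW
BRRWW
BKKKK
BKKKY
BKKKK
After op 3 paint(7,2,R):
BBBBB
BBWWW
BBWWW
BRRWW
BRRWW
BKKKK
BKKKY
BKRKK
After op 4 paint(6,0,B):
BBBBB
BBWWW
BBWWW
BRRWW
BRRWW
BKKKK
BKKKY
BKRKK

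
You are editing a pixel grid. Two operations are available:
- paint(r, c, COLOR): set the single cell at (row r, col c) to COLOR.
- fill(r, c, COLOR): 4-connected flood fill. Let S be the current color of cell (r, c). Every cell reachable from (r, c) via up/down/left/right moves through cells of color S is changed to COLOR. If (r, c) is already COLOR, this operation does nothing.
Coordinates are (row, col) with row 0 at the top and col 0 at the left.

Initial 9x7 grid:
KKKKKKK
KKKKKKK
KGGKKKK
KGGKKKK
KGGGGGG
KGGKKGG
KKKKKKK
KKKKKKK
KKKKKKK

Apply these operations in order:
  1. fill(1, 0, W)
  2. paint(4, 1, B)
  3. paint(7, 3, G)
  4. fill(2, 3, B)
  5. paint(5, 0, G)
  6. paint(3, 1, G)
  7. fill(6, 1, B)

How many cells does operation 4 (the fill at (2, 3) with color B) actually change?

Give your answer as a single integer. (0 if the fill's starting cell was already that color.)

Answer: 48

Derivation:
After op 1 fill(1,0,W) [49 cells changed]:
WWWWWWW
WWWWWWW
WGGWWWW
WGGWWWW
WGGGGGG
WGGWWGG
WWWWWWW
WWWWWWW
WWWWWWW
After op 2 paint(4,1,B):
WWWWWWW
WWWWWWW
WGGWWWW
WGGWWWW
WBGGGGG
WGGWWGG
WWWWWWW
WWWWWWW
WWWWWWW
After op 3 paint(7,3,G):
WWWWWWW
WWWWWWW
WGGWWWW
WGGWWWW
WBGGGGG
WGGWWGG
WWWWWWW
WWWGWWW
WWWWWWW
After op 4 fill(2,3,B) [48 cells changed]:
BBBBBBB
BBBBBBB
BGGBBBB
BGGBBBB
BBGGGGG
BGGBBGG
BBBBBBB
BBBGBBB
BBBBBBB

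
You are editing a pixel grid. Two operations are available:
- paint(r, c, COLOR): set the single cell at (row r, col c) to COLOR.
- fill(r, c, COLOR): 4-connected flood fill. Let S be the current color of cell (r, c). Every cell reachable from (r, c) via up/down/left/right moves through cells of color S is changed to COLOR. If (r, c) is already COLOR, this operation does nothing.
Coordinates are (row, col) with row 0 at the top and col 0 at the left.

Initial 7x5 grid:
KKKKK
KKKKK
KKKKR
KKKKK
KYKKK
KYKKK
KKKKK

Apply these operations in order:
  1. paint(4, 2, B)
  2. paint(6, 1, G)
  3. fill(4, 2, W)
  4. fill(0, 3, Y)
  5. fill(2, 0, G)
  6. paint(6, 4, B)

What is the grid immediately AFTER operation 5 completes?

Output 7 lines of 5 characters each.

Answer: GGGGG
GGGGG
GGGGR
GGGGG
GGWGG
GGGGG
GGGGG

Derivation:
After op 1 paint(4,2,B):
KKKKK
KKKKK
KKKKR
KKKKK
KYBKK
KYKKK
KKKKK
After op 2 paint(6,1,G):
KKKKK
KKKKK
KKKKR
KKKKK
KYBKK
KYKKK
KGKKK
After op 3 fill(4,2,W) [1 cells changed]:
KKKKK
KKKKK
KKKKR
KKKKK
KYWKK
KYKKK
KGKKK
After op 4 fill(0,3,Y) [30 cells changed]:
YYYYY
YYYYY
YYYYR
YYYYY
YYWYY
YYYYY
YGYYY
After op 5 fill(2,0,G) [32 cells changed]:
GGGGG
GGGGG
GGGGR
GGGGG
GGWGG
GGGGG
GGGGG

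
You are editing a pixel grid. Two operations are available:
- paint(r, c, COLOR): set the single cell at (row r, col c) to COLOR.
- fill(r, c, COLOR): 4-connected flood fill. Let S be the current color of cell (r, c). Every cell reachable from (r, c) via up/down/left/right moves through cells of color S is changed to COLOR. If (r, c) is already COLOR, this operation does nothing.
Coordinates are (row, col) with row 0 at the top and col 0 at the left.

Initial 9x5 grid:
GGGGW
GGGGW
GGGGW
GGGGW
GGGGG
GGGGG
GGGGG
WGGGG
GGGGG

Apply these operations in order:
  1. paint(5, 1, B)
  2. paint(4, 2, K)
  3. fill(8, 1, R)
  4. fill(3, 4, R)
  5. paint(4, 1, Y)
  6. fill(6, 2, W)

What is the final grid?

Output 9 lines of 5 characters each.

After op 1 paint(5,1,B):
GGGGW
GGGGW
GGGGW
GGGGW
GGGGG
GBGGG
GGGGG
WGGGG
GGGGG
After op 2 paint(4,2,K):
GGGGW
GGGGW
GGGGW
GGGGW
GGKGG
GBGGG
GGGGG
WGGGG
GGGGG
After op 3 fill(8,1,R) [38 cells changed]:
RRRRW
RRRRW
RRRRW
RRRRW
RRKRR
RBRRR
RRRRR
WRRRR
RRRRR
After op 4 fill(3,4,R) [4 cells changed]:
RRRRR
RRRRR
RRRRR
RRRRR
RRKRR
RBRRR
RRRRR
WRRRR
RRRRR
After op 5 paint(4,1,Y):
RRRRR
RRRRR
RRRRR
RRRRR
RYKRR
RBRRR
RRRRR
WRRRR
RRRRR
After op 6 fill(6,2,W) [41 cells changed]:
WWWWW
WWWWW
WWWWW
WWWWW
WYKWW
WBWWW
WWWWW
WWWWW
WWWWW

Answer: WWWWW
WWWWW
WWWWW
WWWWW
WYKWW
WBWWW
WWWWW
WWWWW
WWWWW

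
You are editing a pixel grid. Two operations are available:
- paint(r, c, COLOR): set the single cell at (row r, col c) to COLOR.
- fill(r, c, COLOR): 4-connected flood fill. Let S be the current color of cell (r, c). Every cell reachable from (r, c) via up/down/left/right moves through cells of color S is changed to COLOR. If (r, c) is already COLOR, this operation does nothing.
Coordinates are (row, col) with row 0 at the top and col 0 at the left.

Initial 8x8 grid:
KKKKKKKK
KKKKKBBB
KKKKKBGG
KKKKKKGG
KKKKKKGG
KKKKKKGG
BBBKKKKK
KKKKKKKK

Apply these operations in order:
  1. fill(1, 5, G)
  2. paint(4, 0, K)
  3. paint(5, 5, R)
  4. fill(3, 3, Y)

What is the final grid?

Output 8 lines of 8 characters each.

Answer: YYYYYYYY
YYYYYGGG
YYYYYGGG
YYYYYYGG
YYYYYYGG
YYYYYRGG
BBBYYYYY
YYYYYYYY

Derivation:
After op 1 fill(1,5,G) [4 cells changed]:
KKKKKKKK
KKKKKGGG
KKKKKGGG
KKKKKKGG
KKKKKKGG
KKKKKKGG
BBBKKKKK
KKKKKKKK
After op 2 paint(4,0,K):
KKKKKKKK
KKKKKGGG
KKKKKGGG
KKKKKKGG
KKKKKKGG
KKKKKKGG
BBBKKKKK
KKKKKKKK
After op 3 paint(5,5,R):
KKKKKKKK
KKKKKGGG
KKKKKGGG
KKKKKKGG
KKKKKKGG
KKKKKRGG
BBBKKKKK
KKKKKKKK
After op 4 fill(3,3,Y) [48 cells changed]:
YYYYYYYY
YYYYYGGG
YYYYYGGG
YYYYYYGG
YYYYYYGG
YYYYYRGG
BBBYYYYY
YYYYYYYY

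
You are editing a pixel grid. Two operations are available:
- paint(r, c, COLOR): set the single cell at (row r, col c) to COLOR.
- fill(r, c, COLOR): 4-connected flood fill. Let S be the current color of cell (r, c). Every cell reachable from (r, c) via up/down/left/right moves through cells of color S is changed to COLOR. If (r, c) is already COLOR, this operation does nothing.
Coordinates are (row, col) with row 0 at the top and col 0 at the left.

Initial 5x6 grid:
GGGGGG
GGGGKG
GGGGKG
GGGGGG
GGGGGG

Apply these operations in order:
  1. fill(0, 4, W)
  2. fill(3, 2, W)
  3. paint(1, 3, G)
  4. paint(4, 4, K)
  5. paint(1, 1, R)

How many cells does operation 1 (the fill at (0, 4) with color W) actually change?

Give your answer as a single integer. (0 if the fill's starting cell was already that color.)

Answer: 28

Derivation:
After op 1 fill(0,4,W) [28 cells changed]:
WWWWWW
WWWWKW
WWWWKW
WWWWWW
WWWWWW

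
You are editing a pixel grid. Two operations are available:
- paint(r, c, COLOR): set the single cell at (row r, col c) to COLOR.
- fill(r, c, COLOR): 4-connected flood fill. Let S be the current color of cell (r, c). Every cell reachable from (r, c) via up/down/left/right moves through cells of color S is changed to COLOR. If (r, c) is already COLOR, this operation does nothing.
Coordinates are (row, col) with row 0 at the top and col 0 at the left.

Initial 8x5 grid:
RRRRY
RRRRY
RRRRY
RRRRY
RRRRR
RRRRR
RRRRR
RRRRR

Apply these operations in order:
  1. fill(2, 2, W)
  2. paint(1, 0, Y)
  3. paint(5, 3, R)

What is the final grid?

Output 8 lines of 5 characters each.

Answer: WWWWY
YWWWY
WWWWY
WWWWY
WWWWW
WWWRW
WWWWW
WWWWW

Derivation:
After op 1 fill(2,2,W) [36 cells changed]:
WWWWY
WWWWY
WWWWY
WWWWY
WWWWW
WWWWW
WWWWW
WWWWW
After op 2 paint(1,0,Y):
WWWWY
YWWWY
WWWWY
WWWWY
WWWWW
WWWWW
WWWWW
WWWWW
After op 3 paint(5,3,R):
WWWWY
YWWWY
WWWWY
WWWWY
WWWWW
WWWRW
WWWWW
WWWWW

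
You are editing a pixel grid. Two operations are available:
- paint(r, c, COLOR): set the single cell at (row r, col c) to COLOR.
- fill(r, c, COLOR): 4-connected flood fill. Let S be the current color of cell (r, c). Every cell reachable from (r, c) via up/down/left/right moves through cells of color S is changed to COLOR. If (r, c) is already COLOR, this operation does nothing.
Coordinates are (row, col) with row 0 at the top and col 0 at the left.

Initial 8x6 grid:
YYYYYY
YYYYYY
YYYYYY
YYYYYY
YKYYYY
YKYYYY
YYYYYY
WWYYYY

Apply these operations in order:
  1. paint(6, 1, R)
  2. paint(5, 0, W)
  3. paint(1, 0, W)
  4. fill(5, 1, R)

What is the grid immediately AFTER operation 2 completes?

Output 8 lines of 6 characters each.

Answer: YYYYYY
YYYYYY
YYYYYY
YYYYYY
YKYYYY
WKYYYY
YRYYYY
WWYYYY

Derivation:
After op 1 paint(6,1,R):
YYYYYY
YYYYYY
YYYYYY
YYYYYY
YKYYYY
YKYYYY
YRYYYY
WWYYYY
After op 2 paint(5,0,W):
YYYYYY
YYYYYY
YYYYYY
YYYYYY
YKYYYY
WKYYYY
YRYYYY
WWYYYY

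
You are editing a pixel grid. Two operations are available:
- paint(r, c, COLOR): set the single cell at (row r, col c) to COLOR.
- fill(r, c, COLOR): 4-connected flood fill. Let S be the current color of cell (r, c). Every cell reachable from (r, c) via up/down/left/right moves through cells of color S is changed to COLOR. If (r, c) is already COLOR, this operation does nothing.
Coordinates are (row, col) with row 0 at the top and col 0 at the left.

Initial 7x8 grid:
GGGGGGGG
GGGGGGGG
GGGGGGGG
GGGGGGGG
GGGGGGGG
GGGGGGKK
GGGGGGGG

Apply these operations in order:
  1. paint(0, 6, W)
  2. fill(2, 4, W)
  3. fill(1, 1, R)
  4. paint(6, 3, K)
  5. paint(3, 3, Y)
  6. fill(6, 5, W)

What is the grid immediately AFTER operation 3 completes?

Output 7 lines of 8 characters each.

Answer: RRRRRRRR
RRRRRRRR
RRRRRRRR
RRRRRRRR
RRRRRRRR
RRRRRRKK
RRRRRRRR

Derivation:
After op 1 paint(0,6,W):
GGGGGGWG
GGGGGGGG
GGGGGGGG
GGGGGGGG
GGGGGGGG
GGGGGGKK
GGGGGGGG
After op 2 fill(2,4,W) [53 cells changed]:
WWWWWWWW
WWWWWWWW
WWWWWWWW
WWWWWWWW
WWWWWWWW
WWWWWWKK
WWWWWWWW
After op 3 fill(1,1,R) [54 cells changed]:
RRRRRRRR
RRRRRRRR
RRRRRRRR
RRRRRRRR
RRRRRRRR
RRRRRRKK
RRRRRRRR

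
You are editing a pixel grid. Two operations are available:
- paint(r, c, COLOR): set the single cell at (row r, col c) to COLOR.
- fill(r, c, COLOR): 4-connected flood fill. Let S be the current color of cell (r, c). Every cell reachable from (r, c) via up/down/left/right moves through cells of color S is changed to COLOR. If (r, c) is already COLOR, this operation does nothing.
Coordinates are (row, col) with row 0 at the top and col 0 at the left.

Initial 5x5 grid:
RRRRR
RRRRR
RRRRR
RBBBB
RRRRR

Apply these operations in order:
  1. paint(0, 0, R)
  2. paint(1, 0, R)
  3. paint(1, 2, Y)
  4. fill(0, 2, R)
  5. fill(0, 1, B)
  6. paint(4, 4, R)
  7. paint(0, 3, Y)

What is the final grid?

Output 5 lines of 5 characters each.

Answer: BBBYB
BBYBB
BBBBB
BBBBB
BBBBR

Derivation:
After op 1 paint(0,0,R):
RRRRR
RRRRR
RRRRR
RBBBB
RRRRR
After op 2 paint(1,0,R):
RRRRR
RRRRR
RRRRR
RBBBB
RRRRR
After op 3 paint(1,2,Y):
RRRRR
RRYRR
RRRRR
RBBBB
RRRRR
After op 4 fill(0,2,R) [0 cells changed]:
RRRRR
RRYRR
RRRRR
RBBBB
RRRRR
After op 5 fill(0,1,B) [20 cells changed]:
BBBBB
BBYBB
BBBBB
BBBBB
BBBBB
After op 6 paint(4,4,R):
BBBBB
BBYBB
BBBBB
BBBBB
BBBBR
After op 7 paint(0,3,Y):
BBBYB
BBYBB
BBBBB
BBBBB
BBBBR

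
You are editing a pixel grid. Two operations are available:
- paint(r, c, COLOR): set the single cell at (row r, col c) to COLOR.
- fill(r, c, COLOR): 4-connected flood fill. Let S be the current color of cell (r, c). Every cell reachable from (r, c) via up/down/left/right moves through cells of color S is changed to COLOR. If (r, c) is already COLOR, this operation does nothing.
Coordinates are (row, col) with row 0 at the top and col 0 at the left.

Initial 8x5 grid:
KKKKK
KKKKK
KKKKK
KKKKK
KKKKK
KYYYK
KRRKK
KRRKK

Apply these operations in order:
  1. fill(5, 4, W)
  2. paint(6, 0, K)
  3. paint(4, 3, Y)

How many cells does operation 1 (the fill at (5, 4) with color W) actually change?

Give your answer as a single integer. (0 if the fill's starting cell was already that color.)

Answer: 33

Derivation:
After op 1 fill(5,4,W) [33 cells changed]:
WWWWW
WWWWW
WWWWW
WWWWW
WWWWW
WYYYW
WRRWW
WRRWW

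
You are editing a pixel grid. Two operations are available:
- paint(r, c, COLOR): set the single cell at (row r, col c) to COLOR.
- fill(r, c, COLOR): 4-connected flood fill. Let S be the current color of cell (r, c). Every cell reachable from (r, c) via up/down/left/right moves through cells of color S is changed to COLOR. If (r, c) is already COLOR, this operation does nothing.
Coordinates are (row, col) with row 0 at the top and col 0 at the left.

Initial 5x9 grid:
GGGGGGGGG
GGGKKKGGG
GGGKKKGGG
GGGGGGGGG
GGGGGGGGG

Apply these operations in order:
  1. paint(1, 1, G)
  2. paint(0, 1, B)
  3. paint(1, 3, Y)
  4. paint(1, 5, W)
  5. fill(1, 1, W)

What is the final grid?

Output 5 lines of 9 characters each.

After op 1 paint(1,1,G):
GGGGGGGGG
GGGKKKGGG
GGGKKKGGG
GGGGGGGGG
GGGGGGGGG
After op 2 paint(0,1,B):
GBGGGGGGG
GGGKKKGGG
GGGKKKGGG
GGGGGGGGG
GGGGGGGGG
After op 3 paint(1,3,Y):
GBGGGGGGG
GGGYKKGGG
GGGKKKGGG
GGGGGGGGG
GGGGGGGGG
After op 4 paint(1,5,W):
GBGGGGGGG
GGGYKWGGG
GGGKKKGGG
GGGGGGGGG
GGGGGGGGG
After op 5 fill(1,1,W) [38 cells changed]:
WBWWWWWWW
WWWYKWWWW
WWWKKKWWW
WWWWWWWWW
WWWWWWWWW

Answer: WBWWWWWWW
WWWYKWWWW
WWWKKKWWW
WWWWWWWWW
WWWWWWWWW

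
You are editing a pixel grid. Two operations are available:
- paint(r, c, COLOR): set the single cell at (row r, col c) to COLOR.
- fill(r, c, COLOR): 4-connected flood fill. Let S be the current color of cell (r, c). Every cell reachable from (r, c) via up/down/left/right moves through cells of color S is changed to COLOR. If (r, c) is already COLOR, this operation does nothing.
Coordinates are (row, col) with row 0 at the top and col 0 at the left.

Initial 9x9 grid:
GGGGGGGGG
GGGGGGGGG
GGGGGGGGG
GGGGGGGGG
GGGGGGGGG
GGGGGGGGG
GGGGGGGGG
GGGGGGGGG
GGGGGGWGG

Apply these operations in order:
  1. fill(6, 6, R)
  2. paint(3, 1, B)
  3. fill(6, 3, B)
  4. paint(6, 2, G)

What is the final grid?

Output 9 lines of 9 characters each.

Answer: BBBBBBBBB
BBBBBBBBB
BBBBBBBBB
BBBBBBBBB
BBBBBBBBB
BBBBBBBBB
BBGBBBBBB
BBBBBBBBB
BBBBBBWBB

Derivation:
After op 1 fill(6,6,R) [80 cells changed]:
RRRRRRRRR
RRRRRRRRR
RRRRRRRRR
RRRRRRRRR
RRRRRRRRR
RRRRRRRRR
RRRRRRRRR
RRRRRRRRR
RRRRRRWRR
After op 2 paint(3,1,B):
RRRRRRRRR
RRRRRRRRR
RRRRRRRRR
RBRRRRRRR
RRRRRRRRR
RRRRRRRRR
RRRRRRRRR
RRRRRRRRR
RRRRRRWRR
After op 3 fill(6,3,B) [79 cells changed]:
BBBBBBBBB
BBBBBBBBB
BBBBBBBBB
BBBBBBBBB
BBBBBBBBB
BBBBBBBBB
BBBBBBBBB
BBBBBBBBB
BBBBBBWBB
After op 4 paint(6,2,G):
BBBBBBBBB
BBBBBBBBB
BBBBBBBBB
BBBBBBBBB
BBBBBBBBB
BBBBBBBBB
BBGBBBBBB
BBBBBBBBB
BBBBBBWBB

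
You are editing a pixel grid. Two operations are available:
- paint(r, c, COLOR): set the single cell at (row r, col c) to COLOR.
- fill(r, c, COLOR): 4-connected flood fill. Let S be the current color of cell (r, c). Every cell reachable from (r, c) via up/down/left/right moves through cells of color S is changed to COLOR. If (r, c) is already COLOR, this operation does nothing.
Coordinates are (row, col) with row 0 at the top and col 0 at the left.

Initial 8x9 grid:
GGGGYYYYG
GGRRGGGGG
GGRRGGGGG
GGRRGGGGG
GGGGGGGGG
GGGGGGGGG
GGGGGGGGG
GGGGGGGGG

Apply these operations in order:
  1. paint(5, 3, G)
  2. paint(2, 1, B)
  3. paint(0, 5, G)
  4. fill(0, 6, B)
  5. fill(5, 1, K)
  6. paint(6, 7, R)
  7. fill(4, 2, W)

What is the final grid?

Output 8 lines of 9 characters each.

After op 1 paint(5,3,G):
GGGGYYYYG
GGRRGGGGG
GGRRGGGGG
GGRRGGGGG
GGGGGGGGG
GGGGGGGGG
GGGGGGGGG
GGGGGGGGG
After op 2 paint(2,1,B):
GGGGYYYYG
GGRRGGGGG
GBRRGGGGG
GGRRGGGGG
GGGGGGGGG
GGGGGGGGG
GGGGGGGGG
GGGGGGGGG
After op 3 paint(0,5,G):
GGGGYGYYG
GGRRGGGGG
GBRRGGGGG
GGRRGGGGG
GGGGGGGGG
GGGGGGGGG
GGGGGGGGG
GGGGGGGGG
After op 4 fill(0,6,B) [2 cells changed]:
GGGGYGBBG
GGRRGGGGG
GBRRGGGGG
GGRRGGGGG
GGGGGGGGG
GGGGGGGGG
GGGGGGGGG
GGGGGGGGG
After op 5 fill(5,1,K) [62 cells changed]:
KKKKYKBBK
KKRRKKKKK
KBRRKKKKK
KKRRKKKKK
KKKKKKKKK
KKKKKKKKK
KKKKKKKKK
KKKKKKKKK
After op 6 paint(6,7,R):
KKKKYKBBK
KKRRKKKKK
KBRRKKKKK
KKRRKKKKK
KKKKKKKKK
KKKKKKKKK
KKKKKKKRK
KKKKKKKKK
After op 7 fill(4,2,W) [61 cells changed]:
WWWWYWBBW
WWRRWWWWW
WBRRWWWWW
WWRRWWWWW
WWWWWWWWW
WWWWWWWWW
WWWWWWWRW
WWWWWWWWW

Answer: WWWWYWBBW
WWRRWWWWW
WBRRWWWWW
WWRRWWWWW
WWWWWWWWW
WWWWWWWWW
WWWWWWWRW
WWWWWWWWW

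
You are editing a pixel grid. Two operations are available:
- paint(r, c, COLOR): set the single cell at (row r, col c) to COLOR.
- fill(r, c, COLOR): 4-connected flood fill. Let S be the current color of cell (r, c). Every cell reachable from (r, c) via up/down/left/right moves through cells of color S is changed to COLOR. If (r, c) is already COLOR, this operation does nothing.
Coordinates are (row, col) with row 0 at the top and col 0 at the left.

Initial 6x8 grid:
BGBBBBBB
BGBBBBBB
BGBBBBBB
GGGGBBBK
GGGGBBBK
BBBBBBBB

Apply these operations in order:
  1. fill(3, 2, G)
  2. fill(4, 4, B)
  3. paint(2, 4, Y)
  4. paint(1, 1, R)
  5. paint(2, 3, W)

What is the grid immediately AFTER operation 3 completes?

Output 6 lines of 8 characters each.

Answer: BGBBBBBB
BGBBBBBB
BGBBYBBB
GGGGBBBK
GGGGBBBK
BBBBBBBB

Derivation:
After op 1 fill(3,2,G) [0 cells changed]:
BGBBBBBB
BGBBBBBB
BGBBBBBB
GGGGBBBK
GGGGBBBK
BBBBBBBB
After op 2 fill(4,4,B) [0 cells changed]:
BGBBBBBB
BGBBBBBB
BGBBBBBB
GGGGBBBK
GGGGBBBK
BBBBBBBB
After op 3 paint(2,4,Y):
BGBBBBBB
BGBBBBBB
BGBBYBBB
GGGGBBBK
GGGGBBBK
BBBBBBBB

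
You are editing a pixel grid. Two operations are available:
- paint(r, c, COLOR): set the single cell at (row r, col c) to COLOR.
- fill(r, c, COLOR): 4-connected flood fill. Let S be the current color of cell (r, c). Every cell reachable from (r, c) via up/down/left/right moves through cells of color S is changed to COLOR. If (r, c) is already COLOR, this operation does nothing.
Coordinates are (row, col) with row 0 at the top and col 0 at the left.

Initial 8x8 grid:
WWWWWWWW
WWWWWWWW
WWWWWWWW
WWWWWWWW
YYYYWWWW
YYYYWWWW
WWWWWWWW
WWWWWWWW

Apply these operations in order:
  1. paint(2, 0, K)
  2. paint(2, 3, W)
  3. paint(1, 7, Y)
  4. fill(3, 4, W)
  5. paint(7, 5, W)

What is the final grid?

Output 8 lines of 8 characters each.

After op 1 paint(2,0,K):
WWWWWWWW
WWWWWWWW
KWWWWWWW
WWWWWWWW
YYYYWWWW
YYYYWWWW
WWWWWWWW
WWWWWWWW
After op 2 paint(2,3,W):
WWWWWWWW
WWWWWWWW
KWWWWWWW
WWWWWWWW
YYYYWWWW
YYYYWWWW
WWWWWWWW
WWWWWWWW
After op 3 paint(1,7,Y):
WWWWWWWW
WWWWWWWY
KWWWWWWW
WWWWWWWW
YYYYWWWW
YYYYWWWW
WWWWWWWW
WWWWWWWW
After op 4 fill(3,4,W) [0 cells changed]:
WWWWWWWW
WWWWWWWY
KWWWWWWW
WWWWWWWW
YYYYWWWW
YYYYWWWW
WWWWWWWW
WWWWWWWW
After op 5 paint(7,5,W):
WWWWWWWW
WWWWWWWY
KWWWWWWW
WWWWWWWW
YYYYWWWW
YYYYWWWW
WWWWWWWW
WWWWWWWW

Answer: WWWWWWWW
WWWWWWWY
KWWWWWWW
WWWWWWWW
YYYYWWWW
YYYYWWWW
WWWWWWWW
WWWWWWWW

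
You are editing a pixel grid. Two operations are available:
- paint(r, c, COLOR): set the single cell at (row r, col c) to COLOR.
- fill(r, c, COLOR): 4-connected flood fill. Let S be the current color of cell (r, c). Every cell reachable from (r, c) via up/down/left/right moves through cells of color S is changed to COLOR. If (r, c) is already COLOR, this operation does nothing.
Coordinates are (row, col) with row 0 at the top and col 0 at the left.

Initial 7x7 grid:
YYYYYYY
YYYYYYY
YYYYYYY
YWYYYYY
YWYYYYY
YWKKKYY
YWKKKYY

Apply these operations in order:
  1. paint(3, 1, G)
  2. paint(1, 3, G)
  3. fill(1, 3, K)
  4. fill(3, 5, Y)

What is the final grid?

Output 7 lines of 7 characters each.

After op 1 paint(3,1,G):
YYYYYYY
YYYYYYY
YYYYYYY
YGYYYYY
YWYYYYY
YWKKKYY
YWKKKYY
After op 2 paint(1,3,G):
YYYYYYY
YYYGYYY
YYYYYYY
YGYYYYY
YWYYYYY
YWKKKYY
YWKKKYY
After op 3 fill(1,3,K) [1 cells changed]:
YYYYYYY
YYYKYYY
YYYYYYY
YGYYYYY
YWYYYYY
YWKKKYY
YWKKKYY
After op 4 fill(3,5,Y) [0 cells changed]:
YYYYYYY
YYYKYYY
YYYYYYY
YGYYYYY
YWYYYYY
YWKKKYY
YWKKKYY

Answer: YYYYYYY
YYYKYYY
YYYYYYY
YGYYYYY
YWYYYYY
YWKKKYY
YWKKKYY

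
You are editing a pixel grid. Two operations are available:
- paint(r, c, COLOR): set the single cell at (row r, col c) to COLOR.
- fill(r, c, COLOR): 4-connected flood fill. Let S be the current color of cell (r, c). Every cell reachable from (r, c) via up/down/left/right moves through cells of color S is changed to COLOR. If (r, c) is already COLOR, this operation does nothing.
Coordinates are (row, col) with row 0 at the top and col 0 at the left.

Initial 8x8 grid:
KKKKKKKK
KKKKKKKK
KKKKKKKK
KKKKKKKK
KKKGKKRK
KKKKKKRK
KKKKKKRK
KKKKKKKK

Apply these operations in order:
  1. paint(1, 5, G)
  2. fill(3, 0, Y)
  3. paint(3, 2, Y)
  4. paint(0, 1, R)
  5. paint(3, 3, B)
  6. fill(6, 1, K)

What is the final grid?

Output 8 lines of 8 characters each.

After op 1 paint(1,5,G):
KKKKKKKK
KKKKKGKK
KKKKKKKK
KKKKKKKK
KKKGKKRK
KKKKKKRK
KKKKKKRK
KKKKKKKK
After op 2 fill(3,0,Y) [59 cells changed]:
YYYYYYYY
YYYYYGYY
YYYYYYYY
YYYYYYYY
YYYGYYRY
YYYYYYRY
YYYYYYRY
YYYYYYYY
After op 3 paint(3,2,Y):
YYYYYYYY
YYYYYGYY
YYYYYYYY
YYYYYYYY
YYYGYYRY
YYYYYYRY
YYYYYYRY
YYYYYYYY
After op 4 paint(0,1,R):
YRYYYYYY
YYYYYGYY
YYYYYYYY
YYYYYYYY
YYYGYYRY
YYYYYYRY
YYYYYYRY
YYYYYYYY
After op 5 paint(3,3,B):
YRYYYYYY
YYYYYGYY
YYYYYYYY
YYYBYYYY
YYYGYYRY
YYYYYYRY
YYYYYYRY
YYYYYYYY
After op 6 fill(6,1,K) [57 cells changed]:
KRKKKKKK
KKKKKGKK
KKKKKKKK
KKKBKKKK
KKKGKKRK
KKKKKKRK
KKKKKKRK
KKKKKKKK

Answer: KRKKKKKK
KKKKKGKK
KKKKKKKK
KKKBKKKK
KKKGKKRK
KKKKKKRK
KKKKKKRK
KKKKKKKK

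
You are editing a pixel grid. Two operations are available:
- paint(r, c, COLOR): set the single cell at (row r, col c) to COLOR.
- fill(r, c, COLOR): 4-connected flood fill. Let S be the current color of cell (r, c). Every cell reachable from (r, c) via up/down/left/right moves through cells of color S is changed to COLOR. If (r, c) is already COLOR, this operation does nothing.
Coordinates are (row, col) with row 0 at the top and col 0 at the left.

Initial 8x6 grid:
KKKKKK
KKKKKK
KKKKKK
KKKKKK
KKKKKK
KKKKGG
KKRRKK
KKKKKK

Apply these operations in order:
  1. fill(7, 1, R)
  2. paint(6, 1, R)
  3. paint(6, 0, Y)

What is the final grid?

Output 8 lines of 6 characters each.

After op 1 fill(7,1,R) [44 cells changed]:
RRRRRR
RRRRRR
RRRRRR
RRRRRR
RRRRRR
RRRRGG
RRRRRR
RRRRRR
After op 2 paint(6,1,R):
RRRRRR
RRRRRR
RRRRRR
RRRRRR
RRRRRR
RRRRGG
RRRRRR
RRRRRR
After op 3 paint(6,0,Y):
RRRRRR
RRRRRR
RRRRRR
RRRRRR
RRRRRR
RRRRGG
YRRRRR
RRRRRR

Answer: RRRRRR
RRRRRR
RRRRRR
RRRRRR
RRRRRR
RRRRGG
YRRRRR
RRRRRR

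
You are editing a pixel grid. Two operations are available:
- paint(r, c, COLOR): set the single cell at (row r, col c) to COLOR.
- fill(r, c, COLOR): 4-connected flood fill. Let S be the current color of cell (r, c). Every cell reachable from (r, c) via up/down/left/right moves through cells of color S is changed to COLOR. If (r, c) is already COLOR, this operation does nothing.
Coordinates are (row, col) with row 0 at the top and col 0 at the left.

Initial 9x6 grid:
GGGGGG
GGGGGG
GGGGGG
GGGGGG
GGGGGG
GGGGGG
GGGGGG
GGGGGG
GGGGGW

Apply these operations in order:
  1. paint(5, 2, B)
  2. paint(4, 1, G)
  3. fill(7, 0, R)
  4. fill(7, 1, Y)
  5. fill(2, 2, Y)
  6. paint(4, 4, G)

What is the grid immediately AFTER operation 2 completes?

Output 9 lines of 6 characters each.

After op 1 paint(5,2,B):
GGGGGG
GGGGGG
GGGGGG
GGGGGG
GGGGGG
GGBGGG
GGGGGG
GGGGGG
GGGGGW
After op 2 paint(4,1,G):
GGGGGG
GGGGGG
GGGGGG
GGGGGG
GGGGGG
GGBGGG
GGGGGG
GGGGGG
GGGGGW

Answer: GGGGGG
GGGGGG
GGGGGG
GGGGGG
GGGGGG
GGBGGG
GGGGGG
GGGGGG
GGGGGW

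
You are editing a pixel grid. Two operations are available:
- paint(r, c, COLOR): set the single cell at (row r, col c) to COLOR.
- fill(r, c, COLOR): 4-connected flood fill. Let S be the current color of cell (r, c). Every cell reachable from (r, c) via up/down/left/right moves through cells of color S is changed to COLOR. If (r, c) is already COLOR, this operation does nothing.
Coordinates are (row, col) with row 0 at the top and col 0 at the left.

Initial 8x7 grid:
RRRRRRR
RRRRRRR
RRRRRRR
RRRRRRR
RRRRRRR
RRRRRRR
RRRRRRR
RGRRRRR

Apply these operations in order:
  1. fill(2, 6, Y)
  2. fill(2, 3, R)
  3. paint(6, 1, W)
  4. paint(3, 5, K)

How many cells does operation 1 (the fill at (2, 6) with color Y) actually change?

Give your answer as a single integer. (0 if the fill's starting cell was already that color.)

After op 1 fill(2,6,Y) [55 cells changed]:
YYYYYYY
YYYYYYY
YYYYYYY
YYYYYYY
YYYYYYY
YYYYYYY
YYYYYYY
YGYYYYY

Answer: 55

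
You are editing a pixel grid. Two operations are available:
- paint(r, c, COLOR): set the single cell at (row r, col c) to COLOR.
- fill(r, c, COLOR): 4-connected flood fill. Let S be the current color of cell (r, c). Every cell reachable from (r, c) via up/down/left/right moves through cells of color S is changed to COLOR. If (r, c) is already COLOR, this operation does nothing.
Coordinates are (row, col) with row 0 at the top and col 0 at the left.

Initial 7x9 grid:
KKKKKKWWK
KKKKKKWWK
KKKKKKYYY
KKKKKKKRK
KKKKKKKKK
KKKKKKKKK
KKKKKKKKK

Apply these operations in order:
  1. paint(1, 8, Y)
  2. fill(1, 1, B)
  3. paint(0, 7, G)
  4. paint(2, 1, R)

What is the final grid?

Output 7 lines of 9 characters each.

Answer: BBBBBBWGK
BBBBBBWWY
BRBBBBYYY
BBBBBBBRB
BBBBBBBBB
BBBBBBBBB
BBBBBBBBB

Derivation:
After op 1 paint(1,8,Y):
KKKKKKWWK
KKKKKKWWY
KKKKKKYYY
KKKKKKKRK
KKKKKKKKK
KKKKKKKKK
KKKKKKKKK
After op 2 fill(1,1,B) [53 cells changed]:
BBBBBBWWK
BBBBBBWWY
BBBBBBYYY
BBBBBBBRB
BBBBBBBBB
BBBBBBBBB
BBBBBBBBB
After op 3 paint(0,7,G):
BBBBBBWGK
BBBBBBWWY
BBBBBBYYY
BBBBBBBRB
BBBBBBBBB
BBBBBBBBB
BBBBBBBBB
After op 4 paint(2,1,R):
BBBBBBWGK
BBBBBBWWY
BRBBBBYYY
BBBBBBBRB
BBBBBBBBB
BBBBBBBBB
BBBBBBBBB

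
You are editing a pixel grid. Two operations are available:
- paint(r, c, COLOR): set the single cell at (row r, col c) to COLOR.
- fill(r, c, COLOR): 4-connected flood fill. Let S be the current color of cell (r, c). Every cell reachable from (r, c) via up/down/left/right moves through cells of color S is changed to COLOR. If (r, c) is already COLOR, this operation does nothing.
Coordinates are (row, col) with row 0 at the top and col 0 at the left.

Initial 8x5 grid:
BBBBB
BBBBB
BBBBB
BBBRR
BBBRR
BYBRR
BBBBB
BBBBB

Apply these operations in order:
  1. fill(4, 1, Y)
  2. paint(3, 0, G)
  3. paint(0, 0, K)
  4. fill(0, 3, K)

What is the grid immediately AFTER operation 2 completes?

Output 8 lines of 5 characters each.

Answer: YYYYY
YYYYY
YYYYY
GYYRR
YYYRR
YYYRR
YYYYY
YYYYY

Derivation:
After op 1 fill(4,1,Y) [33 cells changed]:
YYYYY
YYYYY
YYYYY
YYYRR
YYYRR
YYYRR
YYYYY
YYYYY
After op 2 paint(3,0,G):
YYYYY
YYYYY
YYYYY
GYYRR
YYYRR
YYYRR
YYYYY
YYYYY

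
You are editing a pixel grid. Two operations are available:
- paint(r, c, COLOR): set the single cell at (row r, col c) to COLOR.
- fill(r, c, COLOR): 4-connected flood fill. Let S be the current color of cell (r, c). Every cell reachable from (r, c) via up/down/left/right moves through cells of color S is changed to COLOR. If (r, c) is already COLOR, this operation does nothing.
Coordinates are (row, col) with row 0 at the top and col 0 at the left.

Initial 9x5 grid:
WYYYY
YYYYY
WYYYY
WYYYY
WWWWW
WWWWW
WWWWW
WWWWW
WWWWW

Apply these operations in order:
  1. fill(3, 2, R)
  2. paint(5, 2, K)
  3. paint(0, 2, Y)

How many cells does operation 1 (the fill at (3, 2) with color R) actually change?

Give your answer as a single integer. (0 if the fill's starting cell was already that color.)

After op 1 fill(3,2,R) [17 cells changed]:
WRRRR
RRRRR
WRRRR
WRRRR
WWWWW
WWWWW
WWWWW
WWWWW
WWWWW

Answer: 17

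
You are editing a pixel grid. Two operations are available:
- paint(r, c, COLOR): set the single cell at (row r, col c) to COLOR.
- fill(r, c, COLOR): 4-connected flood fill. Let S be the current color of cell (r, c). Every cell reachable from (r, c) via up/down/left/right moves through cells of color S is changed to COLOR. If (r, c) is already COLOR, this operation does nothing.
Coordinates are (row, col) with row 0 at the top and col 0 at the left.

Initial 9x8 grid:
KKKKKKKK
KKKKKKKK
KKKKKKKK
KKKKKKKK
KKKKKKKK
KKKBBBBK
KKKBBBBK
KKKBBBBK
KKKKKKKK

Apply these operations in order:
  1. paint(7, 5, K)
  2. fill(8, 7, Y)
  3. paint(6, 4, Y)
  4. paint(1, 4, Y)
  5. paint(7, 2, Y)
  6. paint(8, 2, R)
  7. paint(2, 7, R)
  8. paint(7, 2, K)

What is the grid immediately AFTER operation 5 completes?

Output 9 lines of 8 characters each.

After op 1 paint(7,5,K):
KKKKKKKK
KKKKKKKK
KKKKKKKK
KKKKKKKK
KKKKKKKK
KKKBBBBK
KKKBBBBK
KKKBBKBK
KKKKKKKK
After op 2 fill(8,7,Y) [61 cells changed]:
YYYYYYYY
YYYYYYYY
YYYYYYYY
YYYYYYYY
YYYYYYYY
YYYBBBBY
YYYBBBBY
YYYBBYBY
YYYYYYYY
After op 3 paint(6,4,Y):
YYYYYYYY
YYYYYYYY
YYYYYYYY
YYYYYYYY
YYYYYYYY
YYYBBBBY
YYYBYBBY
YYYBBYBY
YYYYYYYY
After op 4 paint(1,4,Y):
YYYYYYYY
YYYYYYYY
YYYYYYYY
YYYYYYYY
YYYYYYYY
YYYBBBBY
YYYBYBBY
YYYBBYBY
YYYYYYYY
After op 5 paint(7,2,Y):
YYYYYYYY
YYYYYYYY
YYYYYYYY
YYYYYYYY
YYYYYYYY
YYYBBBBY
YYYBYBBY
YYYBBYBY
YYYYYYYY

Answer: YYYYYYYY
YYYYYYYY
YYYYYYYY
YYYYYYYY
YYYYYYYY
YYYBBBBY
YYYBYBBY
YYYBBYBY
YYYYYYYY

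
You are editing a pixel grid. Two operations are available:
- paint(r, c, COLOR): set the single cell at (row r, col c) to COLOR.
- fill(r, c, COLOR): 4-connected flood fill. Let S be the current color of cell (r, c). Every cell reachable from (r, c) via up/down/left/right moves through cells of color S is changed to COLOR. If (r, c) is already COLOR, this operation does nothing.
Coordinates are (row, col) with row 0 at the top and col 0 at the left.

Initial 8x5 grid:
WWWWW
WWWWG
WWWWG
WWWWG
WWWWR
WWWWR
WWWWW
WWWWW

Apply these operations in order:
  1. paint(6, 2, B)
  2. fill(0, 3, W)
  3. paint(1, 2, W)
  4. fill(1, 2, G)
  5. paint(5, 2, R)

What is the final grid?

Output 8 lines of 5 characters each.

After op 1 paint(6,2,B):
WWWWW
WWWWG
WWWWG
WWWWG
WWWWR
WWWWR
WWBWW
WWWWW
After op 2 fill(0,3,W) [0 cells changed]:
WWWWW
WWWWG
WWWWG
WWWWG
WWWWR
WWWWR
WWBWW
WWWWW
After op 3 paint(1,2,W):
WWWWW
WWWWG
WWWWG
WWWWG
WWWWR
WWWWR
WWBWW
WWWWW
After op 4 fill(1,2,G) [34 cells changed]:
GGGGG
GGGGG
GGGGG
GGGGG
GGGGR
GGGGR
GGBGG
GGGGG
After op 5 paint(5,2,R):
GGGGG
GGGGG
GGGGG
GGGGG
GGGGR
GGRGR
GGBGG
GGGGG

Answer: GGGGG
GGGGG
GGGGG
GGGGG
GGGGR
GGRGR
GGBGG
GGGGG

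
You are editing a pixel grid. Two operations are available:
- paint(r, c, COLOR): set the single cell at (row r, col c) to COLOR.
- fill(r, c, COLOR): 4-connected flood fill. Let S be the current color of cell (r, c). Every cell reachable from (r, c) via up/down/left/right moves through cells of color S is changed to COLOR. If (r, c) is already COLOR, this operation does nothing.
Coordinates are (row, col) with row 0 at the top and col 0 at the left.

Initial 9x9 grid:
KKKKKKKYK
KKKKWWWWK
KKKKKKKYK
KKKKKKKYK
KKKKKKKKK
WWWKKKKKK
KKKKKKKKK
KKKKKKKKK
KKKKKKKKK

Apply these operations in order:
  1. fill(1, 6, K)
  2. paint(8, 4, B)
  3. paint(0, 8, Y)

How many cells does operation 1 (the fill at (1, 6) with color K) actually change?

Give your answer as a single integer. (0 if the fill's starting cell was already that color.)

After op 1 fill(1,6,K) [4 cells changed]:
KKKKKKKYK
KKKKKKKKK
KKKKKKKYK
KKKKKKKYK
KKKKKKKKK
WWWKKKKKK
KKKKKKKKK
KKKKKKKKK
KKKKKKKKK

Answer: 4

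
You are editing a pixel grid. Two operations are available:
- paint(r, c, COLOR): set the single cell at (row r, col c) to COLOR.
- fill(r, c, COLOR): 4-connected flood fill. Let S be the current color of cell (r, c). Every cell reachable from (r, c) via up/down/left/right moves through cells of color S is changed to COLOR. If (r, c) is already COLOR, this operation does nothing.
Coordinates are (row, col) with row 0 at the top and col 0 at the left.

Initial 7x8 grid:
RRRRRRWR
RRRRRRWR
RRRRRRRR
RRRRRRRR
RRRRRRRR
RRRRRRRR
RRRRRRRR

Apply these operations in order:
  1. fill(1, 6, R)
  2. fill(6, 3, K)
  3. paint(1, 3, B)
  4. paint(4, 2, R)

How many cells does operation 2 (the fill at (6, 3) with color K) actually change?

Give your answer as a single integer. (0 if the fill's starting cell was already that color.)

Answer: 56

Derivation:
After op 1 fill(1,6,R) [2 cells changed]:
RRRRRRRR
RRRRRRRR
RRRRRRRR
RRRRRRRR
RRRRRRRR
RRRRRRRR
RRRRRRRR
After op 2 fill(6,3,K) [56 cells changed]:
KKKKKKKK
KKKKKKKK
KKKKKKKK
KKKKKKKK
KKKKKKKK
KKKKKKKK
KKKKKKKK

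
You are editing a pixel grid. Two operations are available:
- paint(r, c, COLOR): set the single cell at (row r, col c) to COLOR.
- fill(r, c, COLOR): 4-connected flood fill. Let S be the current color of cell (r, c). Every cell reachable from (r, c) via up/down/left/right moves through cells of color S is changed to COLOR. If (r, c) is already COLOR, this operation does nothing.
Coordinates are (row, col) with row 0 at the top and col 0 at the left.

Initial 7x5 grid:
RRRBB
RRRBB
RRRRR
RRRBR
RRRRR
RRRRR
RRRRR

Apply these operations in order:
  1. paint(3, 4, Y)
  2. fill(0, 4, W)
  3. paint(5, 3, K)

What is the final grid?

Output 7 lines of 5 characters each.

After op 1 paint(3,4,Y):
RRRBB
RRRBB
RRRRR
RRRBY
RRRRR
RRRRR
RRRRR
After op 2 fill(0,4,W) [4 cells changed]:
RRRWW
RRRWW
RRRRR
RRRBY
RRRRR
RRRRR
RRRRR
After op 3 paint(5,3,K):
RRRWW
RRRWW
RRRRR
RRRBY
RRRRR
RRRKR
RRRRR

Answer: RRRWW
RRRWW
RRRRR
RRRBY
RRRRR
RRRKR
RRRRR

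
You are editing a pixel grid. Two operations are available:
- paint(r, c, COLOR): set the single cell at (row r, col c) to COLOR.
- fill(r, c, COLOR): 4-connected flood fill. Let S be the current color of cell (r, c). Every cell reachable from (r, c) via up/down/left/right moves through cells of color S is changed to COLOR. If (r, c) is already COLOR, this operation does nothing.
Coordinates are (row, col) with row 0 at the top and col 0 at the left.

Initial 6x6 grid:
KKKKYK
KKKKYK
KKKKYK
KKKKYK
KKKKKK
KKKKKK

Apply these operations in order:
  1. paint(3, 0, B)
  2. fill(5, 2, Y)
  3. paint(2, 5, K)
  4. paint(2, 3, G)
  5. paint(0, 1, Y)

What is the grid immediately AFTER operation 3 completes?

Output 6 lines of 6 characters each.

Answer: YYYYYY
YYYYYY
YYYYYK
BYYYYY
YYYYYY
YYYYYY

Derivation:
After op 1 paint(3,0,B):
KKKKYK
KKKKYK
KKKKYK
BKKKYK
KKKKKK
KKKKKK
After op 2 fill(5,2,Y) [31 cells changed]:
YYYYYY
YYYYYY
YYYYYY
BYYYYY
YYYYYY
YYYYYY
After op 3 paint(2,5,K):
YYYYYY
YYYYYY
YYYYYK
BYYYYY
YYYYYY
YYYYYY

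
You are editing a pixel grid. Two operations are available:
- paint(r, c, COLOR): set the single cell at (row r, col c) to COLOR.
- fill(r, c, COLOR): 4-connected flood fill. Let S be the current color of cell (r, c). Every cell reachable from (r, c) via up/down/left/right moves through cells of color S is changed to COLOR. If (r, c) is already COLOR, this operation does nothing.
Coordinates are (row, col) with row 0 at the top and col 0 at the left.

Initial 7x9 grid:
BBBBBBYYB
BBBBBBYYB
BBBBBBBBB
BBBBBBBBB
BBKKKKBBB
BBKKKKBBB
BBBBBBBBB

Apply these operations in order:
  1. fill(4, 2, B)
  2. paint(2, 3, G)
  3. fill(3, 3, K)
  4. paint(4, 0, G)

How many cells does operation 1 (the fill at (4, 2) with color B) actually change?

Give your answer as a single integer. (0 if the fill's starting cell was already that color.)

Answer: 8

Derivation:
After op 1 fill(4,2,B) [8 cells changed]:
BBBBBBYYB
BBBBBBYYB
BBBBBBBBB
BBBBBBBBB
BBBBBBBBB
BBBBBBBBB
BBBBBBBBB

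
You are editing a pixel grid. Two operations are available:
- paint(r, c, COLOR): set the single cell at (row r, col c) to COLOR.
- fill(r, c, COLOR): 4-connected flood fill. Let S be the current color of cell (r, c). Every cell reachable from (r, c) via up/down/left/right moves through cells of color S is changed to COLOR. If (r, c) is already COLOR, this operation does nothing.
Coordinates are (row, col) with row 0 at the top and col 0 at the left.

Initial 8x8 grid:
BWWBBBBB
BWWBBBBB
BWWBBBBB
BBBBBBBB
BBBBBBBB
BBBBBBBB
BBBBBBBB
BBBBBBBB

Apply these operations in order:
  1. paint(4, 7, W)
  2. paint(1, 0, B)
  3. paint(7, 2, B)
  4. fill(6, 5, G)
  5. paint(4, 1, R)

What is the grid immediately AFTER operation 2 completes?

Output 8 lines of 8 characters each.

Answer: BWWBBBBB
BWWBBBBB
BWWBBBBB
BBBBBBBB
BBBBBBBW
BBBBBBBB
BBBBBBBB
BBBBBBBB

Derivation:
After op 1 paint(4,7,W):
BWWBBBBB
BWWBBBBB
BWWBBBBB
BBBBBBBB
BBBBBBBW
BBBBBBBB
BBBBBBBB
BBBBBBBB
After op 2 paint(1,0,B):
BWWBBBBB
BWWBBBBB
BWWBBBBB
BBBBBBBB
BBBBBBBW
BBBBBBBB
BBBBBBBB
BBBBBBBB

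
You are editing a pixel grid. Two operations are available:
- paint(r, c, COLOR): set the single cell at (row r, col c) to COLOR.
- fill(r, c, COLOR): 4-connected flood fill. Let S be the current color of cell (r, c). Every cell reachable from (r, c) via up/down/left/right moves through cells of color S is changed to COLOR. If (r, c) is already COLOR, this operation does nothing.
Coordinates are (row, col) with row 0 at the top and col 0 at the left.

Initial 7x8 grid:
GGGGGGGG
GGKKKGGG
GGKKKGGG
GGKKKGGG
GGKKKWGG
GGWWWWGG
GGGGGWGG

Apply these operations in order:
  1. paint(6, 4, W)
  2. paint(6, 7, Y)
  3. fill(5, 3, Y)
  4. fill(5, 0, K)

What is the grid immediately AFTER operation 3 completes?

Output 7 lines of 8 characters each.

After op 1 paint(6,4,W):
GGGGGGGG
GGKKKGGG
GGKKKGGG
GGKKKGGG
GGKKKWGG
GGWWWWGG
GGGGWWGG
After op 2 paint(6,7,Y):
GGGGGGGG
GGKKKGGG
GGKKKGGG
GGKKKGGG
GGKKKWGG
GGWWWWGG
GGGGWWGY
After op 3 fill(5,3,Y) [7 cells changed]:
GGGGGGGG
GGKKKGGG
GGKKKGGG
GGKKKGGG
GGKKKYGG
GGYYYYGG
GGGGYYGY

Answer: GGGGGGGG
GGKKKGGG
GGKKKGGG
GGKKKGGG
GGKKKYGG
GGYYYYGG
GGGGYYGY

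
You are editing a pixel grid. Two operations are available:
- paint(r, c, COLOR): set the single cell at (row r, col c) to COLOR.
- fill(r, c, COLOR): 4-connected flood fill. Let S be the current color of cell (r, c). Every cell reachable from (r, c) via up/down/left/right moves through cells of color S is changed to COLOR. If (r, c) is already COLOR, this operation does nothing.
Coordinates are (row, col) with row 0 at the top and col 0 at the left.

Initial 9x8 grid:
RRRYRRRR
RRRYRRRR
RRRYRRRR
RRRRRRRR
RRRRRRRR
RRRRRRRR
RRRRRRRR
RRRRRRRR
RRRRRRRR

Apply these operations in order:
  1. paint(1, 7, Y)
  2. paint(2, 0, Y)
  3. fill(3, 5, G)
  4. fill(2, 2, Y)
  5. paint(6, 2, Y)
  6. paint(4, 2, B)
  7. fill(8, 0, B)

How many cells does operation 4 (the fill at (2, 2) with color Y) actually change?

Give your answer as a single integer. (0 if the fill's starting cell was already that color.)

After op 1 paint(1,7,Y):
RRRYRRRR
RRRYRRRY
RRRYRRRR
RRRRRRRR
RRRRRRRR
RRRRRRRR
RRRRRRRR
RRRRRRRR
RRRRRRRR
After op 2 paint(2,0,Y):
RRRYRRRR
RRRYRRRY
YRRYRRRR
RRRRRRRR
RRRRRRRR
RRRRRRRR
RRRRRRRR
RRRRRRRR
RRRRRRRR
After op 3 fill(3,5,G) [67 cells changed]:
GGGYGGGG
GGGYGGGY
YGGYGGGG
GGGGGGGG
GGGGGGGG
GGGGGGGG
GGGGGGGG
GGGGGGGG
GGGGGGGG
After op 4 fill(2,2,Y) [67 cells changed]:
YYYYYYYY
YYYYYYYY
YYYYYYYY
YYYYYYYY
YYYYYYYY
YYYYYYYY
YYYYYYYY
YYYYYYYY
YYYYYYYY

Answer: 67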